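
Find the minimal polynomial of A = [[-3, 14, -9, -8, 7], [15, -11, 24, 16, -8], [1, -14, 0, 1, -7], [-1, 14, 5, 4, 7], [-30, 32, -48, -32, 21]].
m_A(x) = (x - 5)^2(x + 2)^2

The characteristic polynomial factors as (x - 5)^3(x + 2)^2. The minimal polynomial is ∏(x - λ)^{k_λ} where k_λ is the size of the largest Jordan block at λ.

For λ = -2: rank(A + 2I) = 4, and the largest Jordan block has size 2 (the smallest k with rank((A + 2I)^k) = rank((A + 2I)^(k+1))).
For λ = 5: rank(A - 5I) = 3, and the largest Jordan block has size 2 (the smallest k with rank((A - 5I)^k) = rank((A - 5I)^(k+1))).

So m_A(x) = (x - 5)^2(x + 2)^2.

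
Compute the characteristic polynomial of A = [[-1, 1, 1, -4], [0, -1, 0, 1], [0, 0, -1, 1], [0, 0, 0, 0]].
xI - A = [[x + 1, -1, -1, 4], [0, x + 1, 0, -1], [0, 0, x + 1, -1], [0, 0, 0, x]].

Expanding det(xI - A) along the first row:
det(xI - A) = + (x + 1)·det([[x + 1, 0, -1], [0, x + 1, -1], [0, 0, x]]) - (-1)·det([[0, 0, -1], [0, x + 1, -1], [0, 0, x]]) + (-1)·det([[0, x + 1, -1], [0, 0, -1], [0, 0, x]]) - (4)·det([[0, x + 1, 0], [0, 0, x + 1], [0, 0, 0]]).

Evaluating gives χ_A(x) = x^4 + 3x^3 + 3x^2 + x = x(x + 1)^3.

χ_A(x) = x(x + 1)^3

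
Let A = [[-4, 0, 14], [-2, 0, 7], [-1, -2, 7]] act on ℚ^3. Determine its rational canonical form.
The invariant factors of A (the non-unit diagonal entries of the Smith normal form of xI - A over ℚ[x]) are x^2(x - 3), each dividing the next. The characteristic polynomial is their product, x^2(x - 3).

The rational canonical form is the block-diagonal matrix of companion matrices C(f_i):
R = [[0, 0, 0], [1, 0, 0], [0, 1, 3]].

R = [[0, 0, 0], [1, 0, 0], [0, 1, 3]]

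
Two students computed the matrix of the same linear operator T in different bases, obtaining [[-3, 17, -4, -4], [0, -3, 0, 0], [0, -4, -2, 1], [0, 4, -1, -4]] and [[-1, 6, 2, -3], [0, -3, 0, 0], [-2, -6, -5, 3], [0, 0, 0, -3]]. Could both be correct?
No.

Both have characteristic polynomial (x + 3)^4 and minimal polynomial (x + 3)^2. But rank(A + 3I) = 2 for A while rank(B + 3I) = 1 for B, so the number of Jordan blocks at λ = -3 differs. A and B are not similar.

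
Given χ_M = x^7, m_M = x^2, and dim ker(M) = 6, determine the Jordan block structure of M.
λ = 0: algebraic multiplicity 7 (exponent in χ_M), largest block size 2 (exponent in m_M), 6 blocks (geometric multiplicity). These force block sizes [2, 1, 1, 1, 1, 1].

Jordan blocks: (0, 2), (0, 1), (0, 1), (0, 1), (0, 1), (0, 1)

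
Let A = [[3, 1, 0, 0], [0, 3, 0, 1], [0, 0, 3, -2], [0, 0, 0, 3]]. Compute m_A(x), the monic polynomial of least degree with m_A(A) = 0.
m_A(x) = (x - 3)^3

The characteristic polynomial factors as (x - 3)^4. The minimal polynomial is ∏(x - λ)^{k_λ} where k_λ is the size of the largest Jordan block at λ.

For λ = 3: rank(A - 3I) = 2, and the largest Jordan block has size 3 (the smallest k with rank((A - 3I)^k) = rank((A - 3I)^(k+1))).

So m_A(x) = (x - 3)^3.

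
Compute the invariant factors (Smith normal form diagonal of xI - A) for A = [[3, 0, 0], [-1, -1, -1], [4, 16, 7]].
The Jordan structure of A has elementary divisors (x - 3)^2, (x - 3). Arranging the block sizes at each eigenvalue in decreasing order and taking row products gives the invariant factors.

Invariant factors (smallest first, each dividing the next): x - 3, (x - 3)^2.

Check: the last factor (x - 3)^2 is the minimal polynomial, and the product (x - 3)^3 is the characteristic polynomial.

x - 3, (x - 3)^2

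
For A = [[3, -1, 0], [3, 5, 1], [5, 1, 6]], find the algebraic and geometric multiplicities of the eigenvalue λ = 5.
algebraic multiplicity 2, geometric multiplicity 1

The characteristic polynomial is (x - 5)^2(x - 4), so the factor x - 5 appears with exponent 2: the algebraic multiplicity is 2.

rank(A - 5I) = 2, so the eigenspace has dimension 3 - 2 = 1: the geometric multiplicity is 1.

Since 1 < 2, A is not diagonalizable.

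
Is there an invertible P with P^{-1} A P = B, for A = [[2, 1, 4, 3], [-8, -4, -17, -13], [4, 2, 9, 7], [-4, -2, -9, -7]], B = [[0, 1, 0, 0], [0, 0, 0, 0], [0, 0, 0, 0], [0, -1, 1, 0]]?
Two matrices over a field are similar if and only if they have the same invariant factors.

Both A and B have characteristic polynomial x^4 and minimal polynomial x^2. Computing further, both have invariant factors x^2, x^2. Hence A and B are similar.

Yes.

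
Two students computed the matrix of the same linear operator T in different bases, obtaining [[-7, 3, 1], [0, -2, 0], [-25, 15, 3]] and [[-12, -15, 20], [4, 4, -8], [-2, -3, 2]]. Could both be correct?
Yes.

Two matrices over a field are similar if and only if they have the same invariant factors.

Both A and B have characteristic polynomial (x + 2)^3 and minimal polynomial (x + 2)^2. Computing further, both have invariant factors x + 2, (x + 2)^2. Hence A and B are similar.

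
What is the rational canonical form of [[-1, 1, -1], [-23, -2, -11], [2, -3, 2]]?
The invariant factors of A (the non-unit diagonal entries of the Smith normal form of xI - A over ℚ[x]) are (x - 2)(x^2 + 3x - 6), each dividing the next. The characteristic polynomial is their product, (x - 2)(x^2 + 3x - 6).

The rational canonical form is the block-diagonal matrix of companion matrices C(f_i):
R = [[0, 0, -12], [1, 0, 12], [0, 1, -1]].

Note the characteristic polynomial does not split into linear factors over ℚ, so A has no Jordan form over ℚ; the rational canonical form exists over any field.

R = [[0, 0, -12], [1, 0, 12], [0, 1, -1]]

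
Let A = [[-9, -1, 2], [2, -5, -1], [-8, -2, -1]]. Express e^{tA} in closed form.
A has Jordan form J = [[-5, 1, 0], [0, -5, 1], [0, 0, -5]] with A = PJP^{-1}, so e^{tA} = P e^{tJ} P^{-1}.

For a Jordan block J_k(λ), e^{tJ_k(λ)} = e^{λt} · (I + tN + t^2 N^2/2! + ... + t^{k-1} N^{k-1}/(k-1)!) where N is the nilpotent superdiagonal part.

Assembling the blocks and conjugating back gives the entries of e^{tA} as shown above.

e^{tA} = [[(-t^2 - 4*t + 1)*e^{-5*t}, -t*e^{-5*t}, t*(t + 4)*e^{-5*t}/2], [2*t*e^{-5*t}, e^{-5*t}, -t*e^{-5*t}], [2*t*(-t - 4)*e^{-5*t}, -2*t*e^{-5*t}, (t^2 + 4*t + 1)*e^{-5*t}]]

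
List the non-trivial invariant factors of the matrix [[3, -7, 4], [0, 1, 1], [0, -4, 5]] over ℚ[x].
The Jordan structure of A has elementary divisors (x - 3)^3. Arranging the block sizes at each eigenvalue in decreasing order and taking row products gives the invariant factors.

Invariant factors (smallest first, each dividing the next): (x - 3)^3.

Check: the last factor (x - 3)^3 is the minimal polynomial, and the product (x - 3)^3 is the characteristic polynomial.

(x - 3)^3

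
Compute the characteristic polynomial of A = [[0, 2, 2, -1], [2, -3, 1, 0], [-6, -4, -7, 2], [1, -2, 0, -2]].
χ_A(x) = (x + 3)^4

xI - A = [[x, -2, -2, 1], [-2, x + 3, -1, 0], [6, 4, x + 7, -2], [-1, 2, 0, x + 2]].

Expanding det(xI - A) along the first row:
det(xI - A) = + (x)·det([[x + 3, -1, 0], [4, x + 7, -2], [2, 0, x + 2]]) - (-2)·det([[-2, -1, 0], [6, x + 7, -2], [-1, 0, x + 2]]) + (-2)·det([[-2, x + 3, 0], [6, 4, -2], [-1, 2, x + 2]]) - (1)·det([[-2, x + 3, -1], [6, 4, x + 7], [-1, 2, 0]]).

Evaluating gives χ_A(x) = x^4 + 12x^3 + 54x^2 + 108x + 81 = (x + 3)^4.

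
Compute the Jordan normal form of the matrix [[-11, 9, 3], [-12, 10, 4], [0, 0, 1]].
J = [[-2, 0, 0], [0, 1, 1], [0, 0, 1]]

The characteristic polynomial is det(xI - A) = (x - 1)^2(x + 2), so the eigenvalues are -2 (algebraic multiplicity 1), 1 (algebraic multiplicity 2).

For λ = -2: algebraic multiplicity 1 gives one 1×1 block.

For λ = 1: rank(A - I) = 2, rank((A - I)^2) = 1. The eigenspace has dimension 3 - 2 = 1, so there is 1 Jordan block; the rank sequence gives block sizes [2].

Assembling the blocks gives the Jordan form J above.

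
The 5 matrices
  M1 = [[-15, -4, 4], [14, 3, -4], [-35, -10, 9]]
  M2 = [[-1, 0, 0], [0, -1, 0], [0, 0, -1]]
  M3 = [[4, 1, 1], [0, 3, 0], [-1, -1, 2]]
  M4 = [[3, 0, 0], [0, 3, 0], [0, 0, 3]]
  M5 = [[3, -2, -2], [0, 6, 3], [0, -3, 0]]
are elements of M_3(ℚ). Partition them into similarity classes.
4 classes: {M1}, {M2}, {M3, M5}, {M4}

Characteristic polynomials: χ_{M1} = (x + 1)^3, χ_{M2} = (x + 1)^3, χ_{M3} = (x - 3)^3, χ_{M4} = (x - 3)^3, χ_{M5} = (x - 3)^3.

{M1}: invariant factors x + 1, (x + 1)^2.

{M2}: invariant factors x + 1, x + 1, x + 1.

{M3, M5}: invariant factors x - 3, (x - 3)^2.

{M4}: invariant factors x - 3, x - 3, x - 3.

Matrices are similar if and only if their invariant-factor lists agree; the partition into similarity classes is {M1}, {M2}, {M3, M5}, {M4}.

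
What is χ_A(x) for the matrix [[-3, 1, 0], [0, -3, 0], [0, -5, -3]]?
xI - A = [[x + 3, -1, 0], [0, x + 3, 0], [0, 5, x + 3]].

Expanding det(xI - A) along the first row:
det(xI - A) = + (x + 3)·det([[x + 3, 0], [5, x + 3]]) - (-1)·det([[0, 0], [0, x + 3]]) + (0)·det([[0, x + 3], [0, 5]]).

Evaluating gives χ_A(x) = x^3 + 9x^2 + 27x + 27 = (x + 3)^3.

χ_A(x) = (x + 3)^3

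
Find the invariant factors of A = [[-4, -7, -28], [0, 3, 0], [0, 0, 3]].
The Jordan structure of A has elementary divisors (x + 4), (x - 3), (x - 3). Arranging the block sizes at each eigenvalue in decreasing order and taking row products gives the invariant factors.

Invariant factors (smallest first, each dividing the next): x - 3, (x - 3)(x + 4).

Check: the last factor (x - 3)(x + 4) is the minimal polynomial, and the product (x - 3)^2(x + 4) is the characteristic polynomial.

x - 3, (x - 3)(x + 4)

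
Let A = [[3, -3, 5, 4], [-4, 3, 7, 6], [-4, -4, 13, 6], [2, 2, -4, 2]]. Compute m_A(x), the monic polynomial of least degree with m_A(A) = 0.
m_A(x) = (x - 6)(x - 5)^3

The characteristic polynomial factors as (x - 6)(x - 5)^3. The minimal polynomial is ∏(x - λ)^{k_λ} where k_λ is the size of the largest Jordan block at λ.

For λ = 5: rank(A - 5I) = 3, and the largest Jordan block has size 3 (the smallest k with rank((A - 5I)^k) = rank((A - 5I)^(k+1))).
For λ = 6: rank(A - 6I) = 3, and the largest Jordan block has size 1 (the smallest k with rank((A - 6I)^k) = rank((A - 6I)^(k+1))).

So m_A(x) = (x - 6)(x - 5)^3.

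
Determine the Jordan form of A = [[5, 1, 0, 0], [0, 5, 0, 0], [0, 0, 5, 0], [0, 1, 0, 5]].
J = [[5, 1, 0, 0], [0, 5, 0, 0], [0, 0, 5, 0], [0, 0, 0, 5]]

The characteristic polynomial is det(xI - A) = (x - 5)^4, so the eigenvalues are 5 (algebraic multiplicity 4).

For λ = 5: rank(A - 5I) = 1, rank((A - 5I)^2) = 0. The eigenspace has dimension 4 - 1 = 3, so there are 3 Jordan blocks; the rank sequence gives block sizes [2, 1, 1].

Assembling the blocks gives the Jordan form J above.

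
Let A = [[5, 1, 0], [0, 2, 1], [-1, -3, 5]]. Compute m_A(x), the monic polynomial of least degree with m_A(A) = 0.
m_A(x) = (x - 4)^3

The characteristic polynomial factors as (x - 4)^3. The minimal polynomial is ∏(x - λ)^{k_λ} where k_λ is the size of the largest Jordan block at λ.

For λ = 4: rank(A - 4I) = 2, and the largest Jordan block has size 3 (the smallest k with rank((A - 4I)^k) = rank((A - 4I)^(k+1))).

So m_A(x) = (x - 4)^3.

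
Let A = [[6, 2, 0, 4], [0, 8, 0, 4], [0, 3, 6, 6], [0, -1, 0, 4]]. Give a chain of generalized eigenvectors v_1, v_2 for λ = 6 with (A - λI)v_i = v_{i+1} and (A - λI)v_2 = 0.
We seek v_1 ∈ ker((A - 6I)^2) \ ker(A - 6I), then set v_{i+1} = (A - 6I) v_i.

One such chain is v_1 = [[-2, 1, 0, 0]]^T, v_2 = [[2, 2, 3, -1]]^T. Check: (A - 6I) v_2 = [[0, 0, 0, 0]]^T = 0.

v_1 = [[-2, 1, 0, 0]]^T, v_2 = [[2, 2, 3, -1]]^T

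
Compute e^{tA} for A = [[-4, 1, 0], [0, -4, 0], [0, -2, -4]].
e^{tA} = [[e^{-4*t}, t*e^{-4*t}, 0], [0, e^{-4*t}, 0], [0, -2*t*e^{-4*t}, e^{-4*t}]]

A has Jordan form J = [[-4, 1, 0], [0, -4, 0], [0, 0, -4]] with A = PJP^{-1}, so e^{tA} = P e^{tJ} P^{-1}.

For a Jordan block J_k(λ), e^{tJ_k(λ)} = e^{λt} · (I + tN + t^2 N^2/2! + ... + t^{k-1} N^{k-1}/(k-1)!) where N is the nilpotent superdiagonal part.

Assembling the blocks and conjugating back gives the entries of e^{tA} as shown above.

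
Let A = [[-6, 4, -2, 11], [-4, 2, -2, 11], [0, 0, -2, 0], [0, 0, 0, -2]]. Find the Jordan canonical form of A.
J = [[-2, 1, 0, 0], [0, -2, 0, 0], [0, 0, -2, 0], [0, 0, 0, -2]]

The characteristic polynomial is det(xI - A) = (x + 2)^4, so the eigenvalues are -2 (algebraic multiplicity 4).

For λ = -2: rank(A + 2I) = 1, rank((A + 2I)^2) = 0. The eigenspace has dimension 4 - 1 = 3, so there are 3 Jordan blocks; the rank sequence gives block sizes [2, 1, 1].

Assembling the blocks gives the Jordan form J above.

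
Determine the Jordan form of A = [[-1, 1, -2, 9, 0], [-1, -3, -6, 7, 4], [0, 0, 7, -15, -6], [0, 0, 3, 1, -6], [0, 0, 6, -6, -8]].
J = [[-2, 1, 0, 0, 0], [0, -2, 1, 0, 0], [0, 0, -2, 0, 0], [0, 0, 0, -2, 0], [0, 0, 0, 0, 4]]

The characteristic polynomial is det(xI - A) = (x - 4)(x + 2)^4, so the eigenvalues are -2 (algebraic multiplicity 4), 4 (algebraic multiplicity 1).

For λ = -2: rank(A + 2I) = 3, rank((A + 2I)^2) = 2, rank((A + 2I)^3) = 1. The eigenspace has dimension 5 - 3 = 2, so there are 2 Jordan blocks; the rank sequence gives block sizes [3, 1].

For λ = 4: algebraic multiplicity 1 gives one 1×1 block.

Assembling the blocks gives the Jordan form J above.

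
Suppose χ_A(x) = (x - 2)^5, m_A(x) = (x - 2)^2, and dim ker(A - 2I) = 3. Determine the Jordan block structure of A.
λ = 2: algebraic multiplicity 5 (exponent in χ_A), largest block size 2 (exponent in m_A), 3 blocks (geometric multiplicity). These force block sizes [2, 2, 1].

Jordan blocks: (2, 2), (2, 2), (2, 1)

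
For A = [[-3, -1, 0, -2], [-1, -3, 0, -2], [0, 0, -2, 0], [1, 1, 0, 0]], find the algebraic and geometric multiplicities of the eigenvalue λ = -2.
algebraic multiplicity 4, geometric multiplicity 3

The characteristic polynomial is (x + 2)^4, so the factor x + 2 appears with exponent 4: the algebraic multiplicity is 4.

rank(A + 2I) = 1, so the eigenspace has dimension 4 - 1 = 3: the geometric multiplicity is 3.

Since 3 < 4, A is not diagonalizable.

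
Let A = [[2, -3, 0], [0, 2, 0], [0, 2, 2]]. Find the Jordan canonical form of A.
The characteristic polynomial is det(xI - A) = (x - 2)^3, so the eigenvalues are 2 (algebraic multiplicity 3).

For λ = 2: rank(A - 2I) = 1, rank((A - 2I)^2) = 0. The eigenspace has dimension 3 - 1 = 2, so there are 2 Jordan blocks; the rank sequence gives block sizes [2, 1].

Assembling the blocks gives the Jordan form J above.

J = [[2, 1, 0], [0, 2, 0], [0, 0, 2]]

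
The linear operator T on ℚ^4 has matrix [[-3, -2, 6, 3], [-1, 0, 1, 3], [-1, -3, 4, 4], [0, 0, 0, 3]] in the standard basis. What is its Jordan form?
The characteristic polynomial is det(xI - A) = (x - 3)^2(x + 1)^2, so the eigenvalues are -1 (algebraic multiplicity 2), 3 (algebraic multiplicity 2).

For λ = -1: rank(A + I) = 3, rank((A + I)^2) = 2. The eigenspace has dimension 4 - 3 = 1, so there is 1 Jordan block; the rank sequence gives block sizes [2].

For λ = 3: rank(A - 3I) = 3, rank((A - 3I)^2) = 2. The eigenspace has dimension 4 - 3 = 1, so there is 1 Jordan block; the rank sequence gives block sizes [2].

Assembling the blocks gives the Jordan form J above.

J = [[-1, 1, 0, 0], [0, -1, 0, 0], [0, 0, 3, 1], [0, 0, 0, 3]]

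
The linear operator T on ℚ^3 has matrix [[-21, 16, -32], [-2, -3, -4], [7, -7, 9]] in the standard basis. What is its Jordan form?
The characteristic polynomial is det(xI - A) = (x + 5)^3, so the eigenvalues are -5 (algebraic multiplicity 3).

For λ = -5: rank(A + 5I) = 1, rank((A + 5I)^2) = 0. The eigenspace has dimension 3 - 1 = 2, so there are 2 Jordan blocks; the rank sequence gives block sizes [2, 1].

Assembling the blocks gives the Jordan form J above.

J = [[-5, 1, 0], [0, -5, 0], [0, 0, -5]]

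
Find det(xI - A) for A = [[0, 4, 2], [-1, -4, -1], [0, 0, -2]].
χ_A(x) = (x + 2)^3

xI - A = [[x, -4, -2], [1, x + 4, 1], [0, 0, x + 2]].

Expanding det(xI - A) along the first row:
det(xI - A) = + (x)·det([[x + 4, 1], [0, x + 2]]) - (-4)·det([[1, 1], [0, x + 2]]) + (-2)·det([[1, x + 4], [0, 0]]).

Evaluating gives χ_A(x) = x^3 + 6x^2 + 12x + 8 = (x + 2)^3.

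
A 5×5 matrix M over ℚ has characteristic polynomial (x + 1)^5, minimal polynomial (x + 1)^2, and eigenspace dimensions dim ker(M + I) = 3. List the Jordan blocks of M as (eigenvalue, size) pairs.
Jordan blocks: (-1, 2), (-1, 2), (-1, 1)

λ = -1: algebraic multiplicity 5 (exponent in χ_M), largest block size 2 (exponent in m_M), 3 blocks (geometric multiplicity). These force block sizes [2, 2, 1].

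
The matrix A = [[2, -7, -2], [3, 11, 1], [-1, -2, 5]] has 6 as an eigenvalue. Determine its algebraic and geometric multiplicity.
algebraic multiplicity 3, geometric multiplicity 1

The characteristic polynomial is (x - 6)^3, so the factor x - 6 appears with exponent 3: the algebraic multiplicity is 3.

rank(A - 6I) = 2, so the eigenspace has dimension 3 - 2 = 1: the geometric multiplicity is 1.

Since 1 < 3, A is not diagonalizable.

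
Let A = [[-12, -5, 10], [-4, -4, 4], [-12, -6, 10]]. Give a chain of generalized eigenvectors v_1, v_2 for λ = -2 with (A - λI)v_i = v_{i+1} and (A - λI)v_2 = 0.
We seek v_1 ∈ ker((A + 2I)^2) \ ker(A + 2I), then set v_{i+1} = (A + 2I) v_i.

One such chain is v_1 = [[-1, -1, -2]]^T, v_2 = [[-5, -2, -6]]^T. Check: (A + 2I) v_2 = [[0, 0, 0]]^T = 0.

v_1 = [[-1, -1, -2]]^T, v_2 = [[-5, -2, -6]]^T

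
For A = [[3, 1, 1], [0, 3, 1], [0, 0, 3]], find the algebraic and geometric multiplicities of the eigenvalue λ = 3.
The characteristic polynomial is (x - 3)^3, so the factor x - 3 appears with exponent 3: the algebraic multiplicity is 3.

rank(A - 3I) = 2, so the eigenspace has dimension 3 - 2 = 1: the geometric multiplicity is 1.

Since 1 < 3, A is not diagonalizable.

algebraic multiplicity 3, geometric multiplicity 1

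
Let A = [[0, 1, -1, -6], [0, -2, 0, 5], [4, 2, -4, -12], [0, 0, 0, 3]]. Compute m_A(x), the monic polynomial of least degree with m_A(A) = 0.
m_A(x) = (x - 3)(x + 2)^2

The characteristic polynomial factors as (x - 3)(x + 2)^3. The minimal polynomial is ∏(x - λ)^{k_λ} where k_λ is the size of the largest Jordan block at λ.

For λ = -2: rank(A + 2I) = 2, and the largest Jordan block has size 2 (the smallest k with rank((A + 2I)^k) = rank((A + 2I)^(k+1))).
For λ = 3: rank(A - 3I) = 3, and the largest Jordan block has size 1 (the smallest k with rank((A - 3I)^k) = rank((A - 3I)^(k+1))).

So m_A(x) = (x - 3)(x + 2)^2.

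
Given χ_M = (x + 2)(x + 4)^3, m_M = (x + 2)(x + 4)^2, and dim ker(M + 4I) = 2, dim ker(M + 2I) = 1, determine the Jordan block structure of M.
Jordan blocks: (-4, 2), (-4, 1), (-2, 1)

λ = -4: algebraic multiplicity 3 (exponent in χ_M), largest block size 2 (exponent in m_M), 2 blocks (geometric multiplicity). These force block sizes [2, 1].
λ = -2: algebraic multiplicity 1 (exponent in χ_M), largest block size 1 (exponent in m_M), 1 block (geometric multiplicity). This forces block sizes [1].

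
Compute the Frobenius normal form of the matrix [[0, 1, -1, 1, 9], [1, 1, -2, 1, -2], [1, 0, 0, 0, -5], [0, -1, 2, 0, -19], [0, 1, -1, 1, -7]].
R = [[0, 0, 0, 0, 16], [1, 0, 0, 0, -4], [0, 1, 0, 0, -10], [0, 0, 1, 0, -10], [0, 0, 0, 1, -6]]

The invariant factors of A (the non-unit diagonal entries of the Smith normal form of xI - A over ℚ[x]) are (x + 2)(x + 4)(x^3 + 2x - 2), each dividing the next. The characteristic polynomial is their product, (x + 2)(x + 4)(x^3 + 2x - 2).

The rational canonical form is the block-diagonal matrix of companion matrices C(f_i):
R = [[0, 0, 0, 0, 16], [1, 0, 0, 0, -4], [0, 1, 0, 0, -10], [0, 0, 1, 0, -10], [0, 0, 0, 1, -6]].

Note the characteristic polynomial does not split into linear factors over ℚ, so A has no Jordan form over ℚ; the rational canonical form exists over any field.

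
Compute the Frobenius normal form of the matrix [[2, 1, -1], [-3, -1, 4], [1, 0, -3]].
The invariant factors of A (the non-unit diagonal entries of the Smith normal form of xI - A over ℚ[x]) are x(x^2 + 2x - 1), each dividing the next. The characteristic polynomial is their product, x(x^2 + 2x - 1).

The rational canonical form is the block-diagonal matrix of companion matrices C(f_i):
R = [[0, 0, 0], [1, 0, 1], [0, 1, -2]].

Note the characteristic polynomial does not split into linear factors over ℚ, so A has no Jordan form over ℚ; the rational canonical form exists over any field.

R = [[0, 0, 0], [1, 0, 1], [0, 1, -2]]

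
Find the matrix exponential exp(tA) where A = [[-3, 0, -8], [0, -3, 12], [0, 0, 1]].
A has Jordan form J = [[-3, 0, 0], [0, -3, 0], [0, 0, 1]] with A = PJP^{-1}, so e^{tA} = P e^{tJ} P^{-1}.

For a Jordan block J_k(λ), e^{tJ_k(λ)} = e^{λt} · (I + tN + t^2 N^2/2! + ... + t^{k-1} N^{k-1}/(k-1)!) where N is the nilpotent superdiagonal part.

Assembling the blocks and conjugating back gives the entries of e^{tA} as shown above.

e^{tA} = [[e^{-3*t}, 0, -2*e^{t} + 2*e^{-3*t}], [0, e^{-3*t}, 3*e^{t} - 3*e^{-3*t}], [0, 0, e^{t}]]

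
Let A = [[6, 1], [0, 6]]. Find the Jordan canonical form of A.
The characteristic polynomial is det(xI - A) = (x - 6)^2, so the eigenvalues are 6 (algebraic multiplicity 2).

For λ = 6: rank(A - 6I) = 1, rank((A - 6I)^2) = 0. The eigenspace has dimension 2 - 1 = 1, so there is 1 Jordan block; the rank sequence gives block sizes [2].

Assembling the blocks gives the Jordan form J above.

J = [[6, 1], [0, 6]]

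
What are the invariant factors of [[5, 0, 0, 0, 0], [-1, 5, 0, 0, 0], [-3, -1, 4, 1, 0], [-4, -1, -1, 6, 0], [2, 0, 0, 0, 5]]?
The Jordan structure of A has elementary divisors (x - 5)^2, (x - 5)^2, (x - 5). Arranging the block sizes at each eigenvalue in decreasing order and taking row products gives the invariant factors.

Invariant factors (smallest first, each dividing the next): x - 5, (x - 5)^2, (x - 5)^2.

Check: the last factor (x - 5)^2 is the minimal polynomial, and the product (x - 5)^5 is the characteristic polynomial.

x - 5, (x - 5)^2, (x - 5)^2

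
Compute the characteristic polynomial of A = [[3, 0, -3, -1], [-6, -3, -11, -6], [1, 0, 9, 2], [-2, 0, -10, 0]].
xI - A = [[x - 3, 0, 3, 1], [6, x + 3, 11, 6], [-1, 0, x - 9, -2], [2, 0, 10, x]].

Expanding det(xI - A) along the first row:
det(xI - A) = + (x - 3)·det([[x + 3, 11, 6], [0, x - 9, -2], [0, 10, x]]) - (0)·det([[6, 11, 6], [-1, x - 9, -2], [2, 10, x]]) + (3)·det([[6, x + 3, 6], [-1, 0, -2], [2, 0, x]]) - (1)·det([[6, x + 3, 11], [-1, 0, x - 9], [2, 0, 10]]).

Evaluating gives χ_A(x) = x^4 - 9x^3 + 12x^2 + 80x - 192 = (x - 4)^3(x + 3).

χ_A(x) = (x - 4)^3(x + 3)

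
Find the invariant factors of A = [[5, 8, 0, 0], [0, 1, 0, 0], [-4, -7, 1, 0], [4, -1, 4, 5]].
x - 5, (x - 5)(x - 1)^2

The Jordan structure of A has elementary divisors (x - 1)^2, (x - 5), (x - 5). Arranging the block sizes at each eigenvalue in decreasing order and taking row products gives the invariant factors.

Invariant factors (smallest first, each dividing the next): x - 5, (x - 5)(x - 1)^2.

Check: the last factor (x - 5)(x - 1)^2 is the minimal polynomial, and the product (x - 5)^2(x - 1)^2 is the characteristic polynomial.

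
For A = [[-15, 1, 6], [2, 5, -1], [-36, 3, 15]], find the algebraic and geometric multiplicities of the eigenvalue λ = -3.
The characteristic polynomial is (x - 4)^2(x + 3), so the factor x + 3 appears with exponent 1: the algebraic multiplicity is 1.

rank(A + 3I) = 2, so the eigenspace has dimension 3 - 2 = 1: the geometric multiplicity is 1.

algebraic multiplicity 1, geometric multiplicity 1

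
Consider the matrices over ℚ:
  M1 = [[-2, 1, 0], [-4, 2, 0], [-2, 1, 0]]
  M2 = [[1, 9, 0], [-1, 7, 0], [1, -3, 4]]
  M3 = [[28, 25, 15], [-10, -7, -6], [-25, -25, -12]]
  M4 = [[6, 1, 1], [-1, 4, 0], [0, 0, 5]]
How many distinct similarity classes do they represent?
Characteristic polynomials: χ_{M1} = x^3, χ_{M2} = (x - 4)^3, χ_{M3} = (x - 3)^3, χ_{M4} = (x - 5)^3.

{M1}: invariant factors x, x^2.

{M2}: invariant factors x - 4, (x - 4)^2.

{M3}: invariant factors x - 3, (x - 3)^2.

{M4}: invariant factors (x - 5)^3.

Matrices are similar if and only if their invariant-factor lists agree; the partition into similarity classes is {M1}, {M2}, {M3}, {M4}.

4 classes: {M1}, {M2}, {M3}, {M4}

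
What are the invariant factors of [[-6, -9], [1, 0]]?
(x + 3)^2

The Jordan structure of A has elementary divisors (x + 3)^2. Arranging the block sizes at each eigenvalue in decreasing order and taking row products gives the invariant factors.

Invariant factors (smallest first, each dividing the next): (x + 3)^2.

Check: the last factor (x + 3)^2 is the minimal polynomial, and the product (x + 3)^2 is the characteristic polynomial.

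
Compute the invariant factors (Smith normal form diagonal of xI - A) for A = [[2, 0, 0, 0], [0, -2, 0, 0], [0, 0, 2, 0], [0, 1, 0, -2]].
The Jordan structure of A has elementary divisors (x + 2)^2, (x - 2), (x - 2). Arranging the block sizes at each eigenvalue in decreasing order and taking row products gives the invariant factors.

Invariant factors (smallest first, each dividing the next): x - 2, (x - 2)(x + 2)^2.

Check: the last factor (x - 2)(x + 2)^2 is the minimal polynomial, and the product (x - 2)^2(x + 2)^2 is the characteristic polynomial.

x - 2, (x - 2)(x + 2)^2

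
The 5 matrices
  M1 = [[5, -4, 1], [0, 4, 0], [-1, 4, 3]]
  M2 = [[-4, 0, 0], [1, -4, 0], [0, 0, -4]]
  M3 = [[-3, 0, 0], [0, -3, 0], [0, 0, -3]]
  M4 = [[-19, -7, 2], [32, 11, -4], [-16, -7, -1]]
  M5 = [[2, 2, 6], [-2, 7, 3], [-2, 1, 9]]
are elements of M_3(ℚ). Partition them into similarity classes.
5 classes: {M1}, {M2}, {M3}, {M4}, {M5}

Characteristic polynomials: χ_{M1} = (x - 4)^3, χ_{M2} = (x + 4)^3, χ_{M3} = (x + 3)^3, χ_{M4} = (x + 3)^3, χ_{M5} = (x - 6)^3.

{M1}: invariant factors x - 4, (x - 4)^2.

{M2}: invariant factors x + 4, (x + 4)^2.

{M3}: invariant factors x + 3, x + 3, x + 3.

{M4}: invariant factors x + 3, (x + 3)^2.

{M5}: invariant factors x - 6, (x - 6)^2.

Matrices are similar if and only if their invariant-factor lists agree; the partition into similarity classes is {M1}, {M2}, {M3}, {M4}, {M5}.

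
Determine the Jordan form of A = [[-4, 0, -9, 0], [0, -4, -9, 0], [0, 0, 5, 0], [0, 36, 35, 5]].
J = [[-4, 0, 0, 0], [0, -4, 0, 0], [0, 0, 5, 1], [0, 0, 0, 5]]

The characteristic polynomial is det(xI - A) = (x - 5)^2(x + 4)^2, so the eigenvalues are -4 (algebraic multiplicity 2), 5 (algebraic multiplicity 2).

For λ = -4: rank(A + 4I) = 2. The eigenspace has dimension 4 - 2 = 2, so there are 2 Jordan blocks; the rank sequence gives block sizes [1, 1].

For λ = 5: rank(A - 5I) = 3, rank((A - 5I)^2) = 2. The eigenspace has dimension 4 - 3 = 1, so there is 1 Jordan block; the rank sequence gives block sizes [2].

Assembling the blocks gives the Jordan form J above.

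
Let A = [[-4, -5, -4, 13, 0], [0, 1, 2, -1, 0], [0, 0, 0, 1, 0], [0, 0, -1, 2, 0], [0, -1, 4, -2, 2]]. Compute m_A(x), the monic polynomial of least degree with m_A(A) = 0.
The characteristic polynomial factors as (x - 2)(x - 1)^3(x + 4). The minimal polynomial is ∏(x - λ)^{k_λ} where k_λ is the size of the largest Jordan block at λ.

For λ = -4: rank(A + 4I) = 4, and the largest Jordan block has size 1 (the smallest k with rank((A + 4I)^k) = rank((A + 4I)^(k+1))).
For λ = 1: rank(A - I) = 4, and the largest Jordan block has size 3 (the smallest k with rank((A - I)^k) = rank((A - I)^(k+1))).
For λ = 2: rank(A - 2I) = 4, and the largest Jordan block has size 1 (the smallest k with rank((A - 2I)^k) = rank((A - 2I)^(k+1))).

So m_A(x) = (x - 2)(x - 1)^3(x + 4).

m_A(x) = (x - 2)(x - 1)^3(x + 4)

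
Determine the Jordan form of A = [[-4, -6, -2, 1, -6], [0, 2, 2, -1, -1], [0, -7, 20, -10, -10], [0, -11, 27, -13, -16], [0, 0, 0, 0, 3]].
J = [[-4, 0, 0, 0, 0], [0, 3, 1, 0, 0], [0, 0, 3, 1, 0], [0, 0, 0, 3, 0], [0, 0, 0, 0, 3]]

The characteristic polynomial is det(xI - A) = (x - 3)^4(x + 4), so the eigenvalues are -4 (algebraic multiplicity 1), 3 (algebraic multiplicity 4).

For λ = -4: algebraic multiplicity 1 gives one 1×1 block.

For λ = 3: rank(A - 3I) = 3, rank((A - 3I)^2) = 2, rank((A - 3I)^3) = 1. The eigenspace has dimension 5 - 3 = 2, so there are 2 Jordan blocks; the rank sequence gives block sizes [3, 1].

Assembling the blocks gives the Jordan form J above.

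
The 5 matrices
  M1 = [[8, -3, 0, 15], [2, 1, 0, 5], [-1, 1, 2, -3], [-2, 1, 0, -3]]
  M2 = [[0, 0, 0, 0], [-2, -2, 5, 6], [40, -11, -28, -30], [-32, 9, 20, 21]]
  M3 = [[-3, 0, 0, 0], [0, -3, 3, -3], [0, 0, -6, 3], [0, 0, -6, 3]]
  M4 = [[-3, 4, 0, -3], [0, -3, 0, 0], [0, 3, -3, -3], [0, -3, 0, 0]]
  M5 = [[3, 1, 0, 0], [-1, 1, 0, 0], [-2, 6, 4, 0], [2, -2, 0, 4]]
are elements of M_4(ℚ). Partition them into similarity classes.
Characteristic polynomials: χ_{M1} = (x - 2)^4, χ_{M2} = x(x + 3)^3, χ_{M3} = x(x + 3)^3, χ_{M4} = x(x + 3)^3, χ_{M5} = (x - 4)^2(x - 2)^2.

{M1}: invariant factors x - 2, (x - 2)^3.

{M2}: invariant factors x(x + 3)^3.

{M3}: invariant factors x + 3, x + 3, x(x + 3).

{M4}: invariant factors x + 3, x(x + 3)^2.

{M5}: invariant factors x - 4, (x - 4)(x - 2)^2.

Matrices are similar if and only if their invariant-factor lists agree; the partition into similarity classes is {M1}, {M2}, {M3}, {M4}, {M5}.

5 classes: {M1}, {M2}, {M3}, {M4}, {M5}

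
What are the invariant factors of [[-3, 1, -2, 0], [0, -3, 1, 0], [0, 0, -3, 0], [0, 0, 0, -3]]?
x + 3, (x + 3)^3

The Jordan structure of A has elementary divisors (x + 3)^3, (x + 3). Arranging the block sizes at each eigenvalue in decreasing order and taking row products gives the invariant factors.

Invariant factors (smallest first, each dividing the next): x + 3, (x + 3)^3.

Check: the last factor (x + 3)^3 is the minimal polynomial, and the product (x + 3)^4 is the characteristic polynomial.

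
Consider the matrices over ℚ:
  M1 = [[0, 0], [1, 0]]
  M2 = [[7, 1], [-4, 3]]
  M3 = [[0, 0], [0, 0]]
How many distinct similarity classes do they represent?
3 classes: {M1}, {M2}, {M3}

Characteristic polynomials: χ_{M1} = x^2, χ_{M2} = (x - 5)^2, χ_{M3} = x^2.

{M1}: invariant factors x^2.

{M2}: invariant factors (x - 5)^2.

{M3}: invariant factors x, x.

Matrices are similar if and only if their invariant-factor lists agree; the partition into similarity classes is {M1}, {M2}, {M3}.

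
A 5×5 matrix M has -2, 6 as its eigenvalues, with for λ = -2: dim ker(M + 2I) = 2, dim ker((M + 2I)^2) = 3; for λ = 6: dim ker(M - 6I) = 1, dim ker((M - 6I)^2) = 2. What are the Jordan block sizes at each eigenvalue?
Jordan blocks: (-2, 2), (-2, 1), (6, 2)

λ = -2: successive nullity increments [2, 1] count blocks of size ≥ k; block sizes are [2, 1].
λ = 6: successive nullity increments [1, 1] count blocks of size ≥ k; block sizes are [2].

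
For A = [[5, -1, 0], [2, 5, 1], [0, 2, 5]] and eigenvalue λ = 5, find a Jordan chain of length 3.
v_1 = [[2, -1, -3]]^T, v_2 = [[1, 1, -2]]^T, v_3 = [[-1, 0, 2]]^T

We seek v_1 ∈ ker((A - 5I)^3) \ ker((A - 5I)^2), then set v_{i+1} = (A - 5I) v_i.

One such chain is v_1 = [[2, -1, -3]]^T, v_2 = [[1, 1, -2]]^T, v_3 = [[-1, 0, 2]]^T. Check: (A - 5I) v_3 = [[0, 0, 0]]^T = 0.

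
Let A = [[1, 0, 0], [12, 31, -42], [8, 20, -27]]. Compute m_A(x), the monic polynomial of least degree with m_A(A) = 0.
m_A(x) = (x - 3)(x - 1)

The characteristic polynomial factors as (x - 3)(x - 1)^2. The minimal polynomial is ∏(x - λ)^{k_λ} where k_λ is the size of the largest Jordan block at λ.

For λ = 1: rank(A - I) = 1, and the largest Jordan block has size 1 (the smallest k with rank((A - I)^k) = rank((A - I)^(k+1))).
For λ = 3: rank(A - 3I) = 2, and the largest Jordan block has size 1 (the smallest k with rank((A - 3I)^k) = rank((A - 3I)^(k+1))).

So m_A(x) = (x - 3)(x - 1).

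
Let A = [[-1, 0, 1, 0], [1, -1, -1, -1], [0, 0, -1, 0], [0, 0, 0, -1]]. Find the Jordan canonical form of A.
The characteristic polynomial is det(xI - A) = (x + 1)^4, so the eigenvalues are -1 (algebraic multiplicity 4).

For λ = -1: rank(A + I) = 2, rank((A + I)^2) = 1, rank((A + I)^3) = 0. The eigenspace has dimension 4 - 2 = 2, so there are 2 Jordan blocks; the rank sequence gives block sizes [3, 1].

Assembling the blocks gives the Jordan form J above.

J = [[-1, 1, 0, 0], [0, -1, 1, 0], [0, 0, -1, 0], [0, 0, 0, -1]]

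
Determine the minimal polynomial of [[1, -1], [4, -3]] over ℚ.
m_A(x) = (x + 1)^2

The characteristic polynomial factors as (x + 1)^2. The minimal polynomial is ∏(x - λ)^{k_λ} where k_λ is the size of the largest Jordan block at λ.

For λ = -1: rank(A + I) = 1, and the largest Jordan block has size 2 (the smallest k with rank((A + I)^k) = rank((A + I)^(k+1))).

So m_A(x) = (x + 1)^2.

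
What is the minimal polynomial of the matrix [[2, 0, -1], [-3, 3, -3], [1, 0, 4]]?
The characteristic polynomial factors as (x - 3)^3. The minimal polynomial is ∏(x - λ)^{k_λ} where k_λ is the size of the largest Jordan block at λ.

For λ = 3: rank(A - 3I) = 1, and the largest Jordan block has size 2 (the smallest k with rank((A - 3I)^k) = rank((A - 3I)^(k+1))).

So m_A(x) = (x - 3)^2.

m_A(x) = (x - 3)^2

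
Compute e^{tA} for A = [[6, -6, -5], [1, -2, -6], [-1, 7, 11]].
e^{tA} = [[(t + 1)*e^{5*t}, t*(t - 12)*e^{5*t}/2, t*(t - 10)*e^{5*t}/2], [t*e^{5*t}, (t^2 - 14*t + 2)*e^{5*t}/2, t*(t - 12)*e^{5*t}/2], [-t*e^{5*t}, t*(14 - t)*e^{5*t}/2, (-t^2 + 12*t + 2)*e^{5*t}/2]]

A has Jordan form J = [[5, 1, 0], [0, 5, 1], [0, 0, 5]] with A = PJP^{-1}, so e^{tA} = P e^{tJ} P^{-1}.

For a Jordan block J_k(λ), e^{tJ_k(λ)} = e^{λt} · (I + tN + t^2 N^2/2! + ... + t^{k-1} N^{k-1}/(k-1)!) where N is the nilpotent superdiagonal part.

Assembling the blocks and conjugating back gives the entries of e^{tA} as shown above.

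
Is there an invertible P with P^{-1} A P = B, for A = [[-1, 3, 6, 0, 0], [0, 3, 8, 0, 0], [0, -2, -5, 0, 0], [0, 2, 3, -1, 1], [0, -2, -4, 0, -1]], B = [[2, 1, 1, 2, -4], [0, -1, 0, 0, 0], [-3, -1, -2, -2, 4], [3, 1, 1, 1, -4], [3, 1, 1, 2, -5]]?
Both have characteristic polynomial (x + 1)^5 and minimal polynomial (x + 1)^2. But rank(A + I) = 2 for A while rank(B + I) = 1 for B, so the number of Jordan blocks at λ = -1 differs. A and B are not similar.

No.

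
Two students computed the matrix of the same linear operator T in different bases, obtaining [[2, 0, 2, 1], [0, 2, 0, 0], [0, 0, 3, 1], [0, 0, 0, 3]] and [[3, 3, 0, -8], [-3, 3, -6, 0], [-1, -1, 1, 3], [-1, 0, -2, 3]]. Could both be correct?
Both have characteristic polynomial (x - 3)^2(x - 2)^2, but the minimal polynomial of A is (x - 3)^2(x - 2) while the minimal polynomial of B is (x - 3)^2(x - 2)^2. The minimal polynomial is a similarity invariant, so A and B are not similar.

No.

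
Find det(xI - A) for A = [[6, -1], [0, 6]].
xI - A = [[x - 6, 1], [0, x - 6]].

Expanding det(xI - A) along the first row:
det(xI - A) = + (x - 6)·det([[x - 6]]) - (1)·det([[0]]).

Evaluating gives χ_A(x) = x^2 - 12x + 36 = (x - 6)^2.

χ_A(x) = (x - 6)^2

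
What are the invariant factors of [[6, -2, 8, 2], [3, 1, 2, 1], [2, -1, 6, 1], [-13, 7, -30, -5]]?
(x - 2)^2, (x - 2)^2

The Jordan structure of A has elementary divisors (x - 2)^2, (x - 2)^2. Arranging the block sizes at each eigenvalue in decreasing order and taking row products gives the invariant factors.

Invariant factors (smallest first, each dividing the next): (x - 2)^2, (x - 2)^2.

Check: the last factor (x - 2)^2 is the minimal polynomial, and the product (x - 2)^4 is the characteristic polynomial.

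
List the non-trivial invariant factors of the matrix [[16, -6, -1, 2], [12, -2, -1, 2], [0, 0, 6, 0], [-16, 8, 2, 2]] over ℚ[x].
x - 6, (x - 6)^2(x - 4)

The Jordan structure of A has elementary divisors (x - 4), (x - 6)^2, (x - 6). Arranging the block sizes at each eigenvalue in decreasing order and taking row products gives the invariant factors.

Invariant factors (smallest first, each dividing the next): x - 6, (x - 6)^2(x - 4).

Check: the last factor (x - 6)^2(x - 4) is the minimal polynomial, and the product (x - 6)^3(x - 4) is the characteristic polynomial.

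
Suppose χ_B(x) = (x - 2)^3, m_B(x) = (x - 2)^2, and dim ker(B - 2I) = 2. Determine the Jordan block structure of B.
Jordan blocks: (2, 2), (2, 1)

λ = 2: algebraic multiplicity 3 (exponent in χ_B), largest block size 2 (exponent in m_B), 2 blocks (geometric multiplicity). These force block sizes [2, 1].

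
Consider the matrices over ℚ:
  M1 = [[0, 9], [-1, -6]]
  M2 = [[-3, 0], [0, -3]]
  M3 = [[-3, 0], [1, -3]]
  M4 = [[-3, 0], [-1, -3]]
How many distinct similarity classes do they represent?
2 classes: {M1, M3, M4}, {M2}

Characteristic polynomials: χ_{M1} = (x + 3)^2, χ_{M2} = (x + 3)^2, χ_{M3} = (x + 3)^2, χ_{M4} = (x + 3)^2.

{M1, M3, M4}: invariant factors (x + 3)^2.

{M2}: invariant factors x + 3, x + 3.

Matrices are similar if and only if their invariant-factor lists agree; the partition into similarity classes is {M1, M3, M4}, {M2}.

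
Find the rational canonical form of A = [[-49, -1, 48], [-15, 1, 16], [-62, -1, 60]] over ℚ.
The invariant factors of A (the non-unit diagonal entries of the Smith normal form of xI - A over ℚ[x]) are (x - 4)^3, each dividing the next. The characteristic polynomial is their product, (x - 4)^3.

The rational canonical form is the block-diagonal matrix of companion matrices C(f_i):
R = [[0, 0, 64], [1, 0, -48], [0, 1, 12]].

R = [[0, 0, 64], [1, 0, -48], [0, 1, 12]]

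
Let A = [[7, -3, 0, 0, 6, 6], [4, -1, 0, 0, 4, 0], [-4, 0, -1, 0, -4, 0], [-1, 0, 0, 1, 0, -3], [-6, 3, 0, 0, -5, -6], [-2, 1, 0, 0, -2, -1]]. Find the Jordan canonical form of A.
J = [[-1, 1, 0, 0, 0, 0], [0, -1, 0, 0, 0, 0], [0, 0, -1, 0, 0, 0], [0, 0, 0, 1, 1, 0], [0, 0, 0, 0, 1, 0], [0, 0, 0, 0, 0, 1]]

The characteristic polynomial is det(xI - A) = (x - 1)^3(x + 1)^3, so the eigenvalues are -1 (algebraic multiplicity 3), 1 (algebraic multiplicity 3).

For λ = -1: rank(A + I) = 4, rank((A + I)^2) = 3. The eigenspace has dimension 6 - 4 = 2, so there are 2 Jordan blocks; the rank sequence gives block sizes [2, 1].

For λ = 1: rank(A - I) = 4, rank((A - I)^2) = 3. The eigenspace has dimension 6 - 4 = 2, so there are 2 Jordan blocks; the rank sequence gives block sizes [2, 1].

Assembling the blocks gives the Jordan form J above.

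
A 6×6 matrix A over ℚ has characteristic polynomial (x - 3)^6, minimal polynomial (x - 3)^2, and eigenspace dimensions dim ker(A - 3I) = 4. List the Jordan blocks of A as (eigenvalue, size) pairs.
λ = 3: algebraic multiplicity 6 (exponent in χ_A), largest block size 2 (exponent in m_A), 4 blocks (geometric multiplicity). These force block sizes [2, 2, 1, 1].

Jordan blocks: (3, 2), (3, 2), (3, 1), (3, 1)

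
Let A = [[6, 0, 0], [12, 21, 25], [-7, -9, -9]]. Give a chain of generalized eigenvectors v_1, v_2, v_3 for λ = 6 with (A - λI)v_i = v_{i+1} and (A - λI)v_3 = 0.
v_1 = [[-1, -1, 1]]^T, v_2 = [[0, -2, 1]]^T, v_3 = [[0, -5, 3]]^T

We seek v_1 ∈ ker((A - 6I)^3) \ ker((A - 6I)^2), then set v_{i+1} = (A - 6I) v_i.

One such chain is v_1 = [[-1, -1, 1]]^T, v_2 = [[0, -2, 1]]^T, v_3 = [[0, -5, 3]]^T. Check: (A - 6I) v_3 = [[0, 0, 0]]^T = 0.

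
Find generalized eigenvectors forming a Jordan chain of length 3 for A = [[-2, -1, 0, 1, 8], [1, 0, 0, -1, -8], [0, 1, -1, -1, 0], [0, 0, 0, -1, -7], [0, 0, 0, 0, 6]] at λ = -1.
We seek v_1 ∈ ker((A + I)^3) \ ker((A + I)^2), then set v_{i+1} = (A + I) v_i.

One such chain is v_1 = [[1, 0, 0, 0, 0]]^T, v_2 = [[-1, 1, 0, 0, 0]]^T, v_3 = [[0, 0, 1, 0, 0]]^T. Check: (A + I) v_3 = [[0, 0, 0, 0, 0]]^T = 0.

v_1 = [[1, 0, 0, 0, 0]]^T, v_2 = [[-1, 1, 0, 0, 0]]^T, v_3 = [[0, 0, 1, 0, 0]]^T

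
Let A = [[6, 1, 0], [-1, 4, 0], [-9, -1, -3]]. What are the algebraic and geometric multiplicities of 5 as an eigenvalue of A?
The characteristic polynomial is (x - 5)^2(x + 3), so the factor x - 5 appears with exponent 2: the algebraic multiplicity is 2.

rank(A - 5I) = 2, so the eigenspace has dimension 3 - 2 = 1: the geometric multiplicity is 1.

Since 1 < 2, A is not diagonalizable.

algebraic multiplicity 2, geometric multiplicity 1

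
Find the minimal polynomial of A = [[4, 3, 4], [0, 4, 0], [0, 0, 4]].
The characteristic polynomial factors as (x - 4)^3. The minimal polynomial is ∏(x - λ)^{k_λ} where k_λ is the size of the largest Jordan block at λ.

For λ = 4: rank(A - 4I) = 1, and the largest Jordan block has size 2 (the smallest k with rank((A - 4I)^k) = rank((A - 4I)^(k+1))).

So m_A(x) = (x - 4)^2.

m_A(x) = (x - 4)^2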